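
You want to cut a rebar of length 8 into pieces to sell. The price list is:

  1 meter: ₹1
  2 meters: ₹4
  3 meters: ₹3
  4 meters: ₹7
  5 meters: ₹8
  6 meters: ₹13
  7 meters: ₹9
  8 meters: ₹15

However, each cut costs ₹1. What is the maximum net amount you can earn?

16

Consider every possible first cut. r[k] is the best of p[i]+r[k−i] over all sellable i≤k, charging 1 whenever i<k.
r[1] = 1
r[2] = max(1+1-1, 4+0) = 4
r[3] = max(1+4-1, 4+1-1, 3+0) = 4
r[4] = max(1+4-1, 4+4-1, 3+1-1, 7+0) = 7
r[5] = max(1+7-1, 4+4-1, 3+4-1, 7+1-1, 8+0) = 8
r[6] = max(1+8-1, 4+7-1, 3+4-1, 7+4-1, 8+1-1, 13+0) = 13
r[7] = max(1+13-1, 4+8-1, 3+7-1, …, 13+1-1, 9+0) = 13
r[8] = max(1+13-1, 4+13-1, 3+8-1, …, 9+1-1, 15+0) = 16
One optimal plan: pieces 6 + 2 (1 cut) → ₹17 − ₹1 = ₹16.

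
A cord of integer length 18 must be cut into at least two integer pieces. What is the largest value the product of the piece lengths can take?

Define prod[k] = max over 1≤i<k of i · max(k−i, prod[k−i]); the inner max lets the remainder stay uncut if that's better.
prod[2] = 1×max(1,0) = 1×1 = 1
prod[3] = max(1×2, 2×1) = 2
prod[4] = max(1×3, 2×2, 3×1) = 4
prod[5] = max(1×4, 2×3, 3×2, 4×1) = 6
prod[6] = max(1×6, 2×4, 3×3, 4×2, 5×1) = 9
prod[7] = max(1×9, 2×6, 3×4, 4×3, 5×2, 6×1) = 12
prod[8] = max(1×12, 2×9, 3×6, …, 6×2, 7×1) = 18
prod[9] = max(1×18, 2×12, 3×9, …, 7×2, 8×1) = 27
prod[10] = max(1×27, 2×18, 3×12, …, 8×2, 9×1) = 36
prod[11] = max(1×36, 2×27, 3×18, …, 9×2, 10×1) = 54
prod[12] = max(1×54, 2×36, 3×27, …, 10×2, 11×1) = 81
prod[13] = max(1×81, 2×54, 3×36, …, 11×2, 12×1) = 108
prod[14] = max(1×108, 2×81, 3×54, …, 12×2, 13×1) = 162
prod[15] = max(1×162, 2×108, 3×81, …, 13×2, 14×1) = 243
prod[16] = max(1×243, 2×162, 3×108, …, 14×2, 15×1) = 324
prod[17] = max(1×324, 2×243, 3×162, …, 15×2, 16×1) = 486
prod[18] = max(1×486, 2×324, 3×243, …, 16×2, 17×1) = 729
One optimal split: 3 + 3 + 3 + 3 + 3 + 3; product 3×3×3×3×3×3 = 729.

729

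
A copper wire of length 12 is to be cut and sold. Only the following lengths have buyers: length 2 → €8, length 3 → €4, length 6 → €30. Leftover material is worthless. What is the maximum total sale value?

Build best[k] bottom-up: best[k] = max over allowed piece i of (p[i] + best[k−i]).
best[1] = 0
best[2] = 8
best[3] = 8
best[4] = 16  (first piece 2, then best[2]=8)
best[5] = 16
best[6] = 30
best[7] = 30
best[8] = 38  (first piece 2, then best[6]=30)
best[9] = 38
best[10] = 46  (first piece 2, then best[8]=38)
best[11] = 46
best[12] = 60  (first piece 6, then best[6]=30)
One optimal cutting: 6 + 6 → €60.

60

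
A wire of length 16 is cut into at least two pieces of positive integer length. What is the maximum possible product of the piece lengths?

324

Let prod[k] be the best product for length k (with at least one cut). For each first piece i, the rest contributes max(k−i, prod[k−i]).
Small cases: prod[2]=1, prod[3]=2, prod[4]=4, prod[5]=6, prod[6]=9, prod[7]=12, prod[8]=18, prod[9]=27, prod[10]=36.
prod[11] = max(1·36, 2·27, 3·18, …, 9·2, 10·1) = 54
prod[12] = max(1·54, 2·36, 3·27, …, 10·2, 11·1) = 81
prod[13] = max(1·81, 2·54, 3·36, …, 11·2, 12·1) = 108
prod[14] = max(1·108, 2·81, 3·54, …, 12·2, 13·1) = 162
prod[15] = max(1·162, 2·108, 3·81, …, 13·2, 14·1) = 243
prod[16] = max(1·243, 2·162, 3·108, …, 14·2, 15·1) = 324
One optimal split: 3 + 3 + 3 + 3 + 2 + 2; product 3·3·3·3·2·2 = 324.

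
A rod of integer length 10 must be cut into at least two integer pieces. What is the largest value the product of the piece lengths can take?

36

Let f[k] be the best product for length k (with at least one cut). For each first piece i, the rest contributes max(k−i, f[k−i]).
Small cases: f[2]=1, f[3]=2, f[4]=4.
f[5] = 2*max(3,2) = 2*3 = 6
f[6] = 3*max(3,2) = 3*3 = 9
f[7] = 2*max(5,6) = 2*6 = 12
f[8] = 2*max(6,9) = 2*9 = 18
f[9] = 3*max(6,9) = 3*9 = 27
f[10] = 2*max(8,18) = 2*18 = 36
One optimal split: 3 + 3 + 2 + 2; product 3*3*2*2 = 36.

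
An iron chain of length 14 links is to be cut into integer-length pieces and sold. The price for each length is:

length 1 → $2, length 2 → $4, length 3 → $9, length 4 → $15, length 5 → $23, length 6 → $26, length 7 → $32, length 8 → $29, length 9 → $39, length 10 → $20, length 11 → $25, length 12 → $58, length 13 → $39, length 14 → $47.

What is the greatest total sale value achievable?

64

Build best[k] bottom-up: best[k] = max over allowed piece i of (p[i] + best[k−i]).
best[1] = 2
best[2] = max(2+2, 4+0) = 4
best[3] = max(2+4, 4+2, 9+0) = 9
best[4] = max(2+9, 4+4, 9+2, 15+0) = 15
best[5] = max(2+15, 4+9, 9+4, 15+2, 23+0) = 23
best[6] = max(2+23, 4+15, 9+9, 15+4, 23+2, 26+0) = 26
best[7] = max(2+26, 4+23, 9+15, …, 26+2, 32+0) = 32
best[8] = max(2+32, 4+26, 9+23, …, 32+2, 29+0) = 34
best[9] = max(2+34, 4+32, 9+26, …, 29+2, 39+0) = 39
best[10] = max(2+39, 4+34, 9+32, …, 39+2, 20+0) = 46
best[11] = max(2+46, 4+39, 9+34, …, 20+2, 25+0) = 49
best[12] = max(2+49, 4+46, 9+39, …, 25+2, 58+0) = 58
best[13] = max(2+58, 4+49, 9+46, …, 58+2, 39+0) = 60
best[14] = max(2+60, 4+58, 9+49, …, 39+2, 47+0) = 64
One optimal cutting: 7 + 7 → $32 + $32 = $64.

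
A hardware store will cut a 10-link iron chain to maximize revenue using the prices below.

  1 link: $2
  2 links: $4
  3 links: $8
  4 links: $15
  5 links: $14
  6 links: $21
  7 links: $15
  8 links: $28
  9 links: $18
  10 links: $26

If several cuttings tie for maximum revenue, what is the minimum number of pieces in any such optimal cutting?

Let r[k] be the best obtainable value from length k. For each k, try every first piece i and keep the best of price[i] + r[k−i].
r[1] = 2
r[2] = max(2+2, 4+0) = 4
r[3] = max(2+4, 4+2, 8+0) = 8
r[4] = max(2+8, 4+4, 8+2, 15+0) = 15
r[5] = max(2+15, 4+8, 8+4, 15+2, 14+0) = 17
r[6] = max(2+17, 4+15, 8+8, 15+4, 14+2, 21+0) = 21
r[7] = max(2+21, 4+17, 8+15, …, 21+2, 15+0) = 23
r[8] = max(2+23, 4+21, 8+17, …, 15+2, 28+0) = 30
r[9] = max(2+30, 4+23, 8+21, …, 28+2, 18+0) = 32
r[10] = max(2+32, 4+30, 8+23, …, 18+2, 26+0) = 36
Maximum revenue is $36.
Now minimize piece count subject to staying optimal: for each k, pieces[k] = 1 + min over i with p[i]+r[k−i]=r[k] of pieces[k−i].
pieces[7] = 2
pieces[8] = 2
pieces[9] = 3
pieces[10] = 2

2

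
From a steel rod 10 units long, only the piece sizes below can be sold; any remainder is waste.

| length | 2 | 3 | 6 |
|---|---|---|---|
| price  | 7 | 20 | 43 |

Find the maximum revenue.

Consider every possible first cut. r[k] is the best of p[i]+r[k−i] over all sellable i≤k.
r[1] = 0
r[2] = 7
r[3] = max(7+0, 20+0) = 20
r[4] = max(7+7, 20+0) = 20
r[5] = max(7+20, 20+7) = 27
r[6] = max(7+20, 20+20, 43+0) = 43
r[7] = max(7+27, 20+20, 43+0) = 43
r[8] = max(7+43, 20+27, 43+7) = 50
r[9] = max(7+43, 20+43, 43+20) = 63
r[10] = max(7+50, 20+43, 43+20) = 63
One optimal cutting: pieces 6 + 3 with 1 unit of scrap → $63.

63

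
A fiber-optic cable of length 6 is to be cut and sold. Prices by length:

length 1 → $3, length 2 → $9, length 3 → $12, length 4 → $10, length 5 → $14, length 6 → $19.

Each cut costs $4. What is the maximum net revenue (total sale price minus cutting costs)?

Let net[k] be the best obtainable value from length k. For each k, try every first piece i and keep the best of price[i] + net[k−i] minus the 4 cut fee when i<k.
net[1] = 3
net[2] = max(3+3-4, 9+0) = 9
net[3] = max(3+9-4, 9+3-4, 12+0) = 12
net[4] = max(3+12-4, 9+9-4, 12+3-4, 10+0) = 14
net[5] = max(3+14-4, 9+12-4, 12+9-4, 10+3-4, 14+0) = 17
net[6] = max(3+17-4, 9+14-4, 12+12-4, 10+9-4, 14+3-4, 19+0) = 20
One optimal plan: pieces 3 + 3 (1 cut) → $24 − $4 = $20.

20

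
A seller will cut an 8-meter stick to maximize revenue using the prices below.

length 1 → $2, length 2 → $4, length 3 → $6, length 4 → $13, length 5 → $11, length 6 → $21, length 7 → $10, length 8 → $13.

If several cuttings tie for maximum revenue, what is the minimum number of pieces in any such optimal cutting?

2

Let r[k] be the best obtainable value from length k. For each k, try every first piece i and keep the best of price[i] + r[k−i].
r[1] = 2
r[2] = 4  (first piece 1, then r[1]=2)
r[3] = 6  (first piece 1, then r[2]=4)
r[4] = 13
r[5] = 15  (first piece 1, then r[4]=13)
r[6] = 21
r[7] = 23  (first piece 1, then r[6]=21)
r[8] = 26  (first piece 4, then r[4]=13)
Maximum revenue is $26.
Now minimize piece count subject to staying optimal: for each k, pieces[k] = 1 + min over i with p[i]+r[k−i]=r[k] of pieces[k−i].
pieces[5] = 2
pieces[6] = 1
pieces[7] = 2
pieces[8] = 2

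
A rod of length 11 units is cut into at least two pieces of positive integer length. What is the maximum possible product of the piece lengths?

54

Let m[k] be the best product for length k (with at least one cut). For each first piece i, the rest contributes max(k−i, m[k−i]).
m[2] = 1*max(1,0) = 1*1 = 1
m[3] = 1*max(2,1) = 1*2 = 2
m[4] = 2*max(2,1) = 2*2 = 4
m[5] = 2*max(3,2) = 2*3 = 6
m[6] = 3*max(3,2) = 3*3 = 9
m[7] = 2*max(5,6) = 2*6 = 12
m[8] = 2*max(6,9) = 2*9 = 18
m[9] = 3*max(6,9) = 3*9 = 27
m[10] = 2*max(8,18) = 2*18 = 36
m[11] = 2*max(9,27) = 2*27 = 54
One optimal split: 3 + 3 + 3 + 2; product 3*3*3*2 = 54.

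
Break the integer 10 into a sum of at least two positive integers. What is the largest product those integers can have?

Let m[k] be the best product for length k (with at least one cut). For each first piece i, the rest contributes max(k−i, m[k−i]).
m[2] = 1*max(1,0) = 1*1 = 1
m[3] = 1*max(2,1) = 1*2 = 2
m[4] = 2*max(2,1) = 2*2 = 4
m[5] = 2*max(3,2) = 2*3 = 6
m[6] = 3*max(3,2) = 3*3 = 9
m[7] = 2*max(5,6) = 2*6 = 12
m[8] = 2*max(6,9) = 2*9 = 18
m[9] = 3*max(6,9) = 3*9 = 27
m[10] = 2*max(8,18) = 2*18 = 36
One optimal split: 3 + 3 + 2 + 2; product 3*3*2*2 = 36.

36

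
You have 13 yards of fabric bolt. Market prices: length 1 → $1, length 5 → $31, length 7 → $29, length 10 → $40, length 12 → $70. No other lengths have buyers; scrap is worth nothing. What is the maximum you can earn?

Build f[k] bottom-up: f[k] = max over allowed piece i of (p[i] + f[k−i]).
f[1] = 1
f[2] = 2  (first piece 1, then f[1]=1)
f[3] = 3  (first piece 1, then f[2]=2)
f[4] = 4  (first piece 1, then f[3]=3)
f[5] = max(1+4, 31+0) = 31
f[6] = max(1+31, 31+1) = 32
f[7] = max(1+32, 31+2, 29+0) = 33
f[8] = max(1+33, 31+3, 29+1) = 34
f[9] = max(1+34, 31+4, 29+2) = 35
f[10] = max(1+35, 31+31, 29+3, 40+0) = 62
f[11] = max(1+62, 31+32, 29+4, 40+1) = 63
f[12] = max(1+63, 31+33, 29+31, 40+2, 70+0) = 70
f[13] = max(1+70, 31+34, 29+32, 40+3, 70+1) = 71
One optimal cutting: 12 + 1 → $71.

71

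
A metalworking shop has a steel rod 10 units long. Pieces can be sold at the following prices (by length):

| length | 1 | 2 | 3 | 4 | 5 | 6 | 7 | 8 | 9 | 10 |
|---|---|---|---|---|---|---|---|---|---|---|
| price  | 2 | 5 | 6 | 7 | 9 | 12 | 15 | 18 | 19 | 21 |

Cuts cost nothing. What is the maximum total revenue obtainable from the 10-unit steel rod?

Consider every possible first cut. R[k] is the best of p[i]+R[k−i] over all sellable i≤k.
R[1] = 2
R[2] = max(2+2, 5+0) = 5
R[3] = max(2+5, 5+2, 6+0) = 7
R[4] = max(2+7, 5+5, 6+2, 7+0) = 10
R[5] = max(2+10, 5+7, 6+5, 7+2, 9+0) = 12
R[6] = max(2+12, 5+10, 6+7, 7+5, 9+2, 12+0) = 15
R[7] = max(2+15, 5+12, 6+10, …, 12+2, 15+0) = 17
R[8] = max(2+17, 5+15, 6+12, …, 15+2, 18+0) = 20
R[9] = max(2+20, 5+17, 6+15, …, 18+2, 19+0) = 22
R[10] = max(2+22, 5+20, 6+17, …, 19+2, 21+0) = 25
One optimal cutting: 2 + 2 + 2 + 2 + 2 → $5 + $5 + $5 + $5 + $5 = $25.

25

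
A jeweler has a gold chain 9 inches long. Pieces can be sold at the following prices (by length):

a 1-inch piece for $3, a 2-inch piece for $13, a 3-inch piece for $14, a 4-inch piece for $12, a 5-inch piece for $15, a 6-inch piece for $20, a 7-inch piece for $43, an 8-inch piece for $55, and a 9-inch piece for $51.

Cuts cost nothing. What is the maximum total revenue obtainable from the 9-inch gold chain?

58

Let v[k] be the best obtainable value from length k. For each k, try every first piece i and keep the best of price[i] + v[k−i].
v[1] = 3
v[2] = max(3+3, 13+0) = 13
v[3] = max(3+13, 13+3, 14+0) = 16
v[4] = max(3+16, 13+13, 14+3, 12+0) = 26
v[5] = max(3+26, 13+16, 14+13, 12+3, 15+0) = 29
v[6] = max(3+29, 13+26, 14+16, 12+13, 15+3, 20+0) = 39
v[7] = max(3+39, 13+29, 14+26, …, 20+3, 43+0) = 43
v[8] = max(3+43, 13+39, 14+29, …, 43+3, 55+0) = 55
v[9] = max(3+55, 13+43, 14+39, …, 55+3, 51+0) = 58
One optimal cutting: 8 + 1 → $55 + $3 = $58.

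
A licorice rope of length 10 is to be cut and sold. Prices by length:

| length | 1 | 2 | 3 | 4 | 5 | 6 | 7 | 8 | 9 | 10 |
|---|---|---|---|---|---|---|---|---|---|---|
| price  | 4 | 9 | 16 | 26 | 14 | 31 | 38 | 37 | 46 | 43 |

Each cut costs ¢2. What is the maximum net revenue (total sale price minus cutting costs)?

57

Build v[k] bottom-up: v[k] = max over allowed piece i of (p[i] + v[k−i]) − 2 per cut.
v[1] = 4
v[2] = 9
v[3] = 16
v[4] = 26
v[5] = 28  (first piece 1, then v[4]=26)
v[6] = 33  (first piece 2, then v[4]=26)
v[7] = 40  (first piece 3, then v[4]=26)
v[8] = 50  (first piece 4, then v[4]=26)
v[9] = 52  (first piece 1, then v[8]=50)
v[10] = 57  (first piece 2, then v[8]=50)
One optimal plan: pieces 4 + 4 + 2 (2 cuts) → ¢61 − ¢4 = ¢57.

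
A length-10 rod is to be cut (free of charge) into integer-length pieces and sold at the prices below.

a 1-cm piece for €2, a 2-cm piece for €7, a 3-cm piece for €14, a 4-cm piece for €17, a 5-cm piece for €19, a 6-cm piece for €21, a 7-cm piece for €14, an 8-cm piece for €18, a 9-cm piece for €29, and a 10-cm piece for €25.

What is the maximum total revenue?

45

Let R[k] be the best obtainable value from length k. For each k, try every first piece i and keep the best of price[i] + R[k−i].
R[1] = 2
R[2] = max(2+2, 7+0) = 7
R[3] = max(2+7, 7+2, 14+0) = 14
R[4] = max(2+14, 7+7, 14+2, 17+0) = 17
R[5] = max(2+17, 7+14, 14+7, 17+2, 19+0) = 21
R[6] = max(2+21, 7+17, 14+14, 17+7, 19+2, 21+0) = 28
R[7] = max(2+28, 7+21, 14+17, …, 21+2, 14+0) = 31
R[8] = max(2+31, 7+28, 14+21, …, 14+2, 18+0) = 35
R[9] = max(2+35, 7+31, 14+28, …, 18+2, 29+0) = 42
R[10] = max(2+42, 7+35, 14+31, …, 29+2, 25+0) = 45
One optimal cutting: 4 + 3 + 3 → €17 + €14 + €14 = €45.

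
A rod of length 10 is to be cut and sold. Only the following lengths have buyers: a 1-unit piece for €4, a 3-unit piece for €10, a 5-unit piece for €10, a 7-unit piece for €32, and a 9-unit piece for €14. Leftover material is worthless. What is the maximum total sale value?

Consider every possible first cut. r[k] is the best of p[i]+r[k−i] over all sellable i≤k.
r[1] = 4
r[2] = 8  (first piece 1, then r[1]=4)
r[3] = max(4+8, 10+0) = 12
r[4] = max(4+12, 10+4) = 16
r[5] = max(4+16, 10+8, 10+0) = 20
r[6] = max(4+20, 10+12, 10+4) = 24
r[7] = max(4+24, 10+16, 10+8, 32+0) = 32
r[8] = max(4+32, 10+20, 10+12, 32+4) = 36
r[9] = max(4+36, 10+24, 10+16, 32+8, 14+0) = 40
r[10] = max(4+40, 10+32, 10+20, 32+12, 14+4) = 44
One optimal cutting: 7 + 1 + 1 + 1 → €44.

44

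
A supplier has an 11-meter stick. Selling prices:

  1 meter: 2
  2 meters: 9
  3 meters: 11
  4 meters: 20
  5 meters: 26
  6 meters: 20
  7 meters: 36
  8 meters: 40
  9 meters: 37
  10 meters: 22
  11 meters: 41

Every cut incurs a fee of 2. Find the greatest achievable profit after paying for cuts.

Build net[k] bottom-up: net[k] = max over allowed piece i of (p[i] + net[k−i]) − 2 per cut.
net[1] = 2
net[2] = max(2+2-2, 9+0) = 9
net[3] = max(2+9-2, 9+2-2, 11+0) = 11
net[4] = max(2+11-2, 9+9-2, 11+2-2, 20+0) = 20
net[5] = max(2+20-2, 9+11-2, 11+9-2, 20+2-2, 26+0) = 26
net[6] = max(2+26-2, 9+20-2, 11+11-2, 20+9-2, 26+2-2, 20+0) = 27
net[7] = max(2+27-2, 9+26-2, 11+20-2, …, 20+2-2, 36+0) = 36
net[8] = max(2+36-2, 9+27-2, 11+26-2, …, 36+2-2, 40+0) = 40
net[9] = max(2+40-2, 9+36-2, 11+27-2, …, 40+2-2, 37+0) = 44
net[10] = max(2+44-2, 9+40-2, 11+36-2, …, 37+2-2, 22+0) = 50
net[11] = max(2+50-2, 9+44-2, 11+40-2, …, 22+2-2, 41+0) = 54
One optimal plan: pieces 7 + 4 (1 cut) → 56 − 2 = 54.

54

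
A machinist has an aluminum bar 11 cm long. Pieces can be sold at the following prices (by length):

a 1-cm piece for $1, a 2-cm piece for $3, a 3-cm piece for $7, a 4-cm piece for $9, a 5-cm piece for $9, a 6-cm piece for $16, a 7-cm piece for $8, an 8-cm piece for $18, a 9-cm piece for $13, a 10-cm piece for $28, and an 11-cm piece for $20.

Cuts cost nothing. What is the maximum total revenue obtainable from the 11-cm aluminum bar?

Consider every possible first cut. r[k] is the best of p[i]+r[k−i] over all sellable i≤k.
r[1] = 1
r[2] = max(1+1, 3+0) = 3
r[3] = max(1+3, 3+1, 7+0) = 7
r[4] = max(1+7, 3+3, 7+1, 9+0) = 9
r[5] = max(1+9, 3+7, 7+3, 9+1, 9+0) = 10
r[6] = max(1+10, 3+9, 7+7, 9+3, 9+1, 16+0) = 16
r[7] = max(1+16, 3+10, 7+9, …, 16+1, 8+0) = 17
r[8] = max(1+17, 3+16, 7+10, …, 8+1, 18+0) = 19
r[9] = max(1+19, 3+17, 7+16, …, 18+1, 13+0) = 23
r[10] = max(1+23, 3+19, 7+17, …, 13+1, 28+0) = 28
r[11] = max(1+28, 3+23, 7+19, …, 28+1, 20+0) = 29
One optimal cutting: 10 + 1 → $28 + $1 = $29.

29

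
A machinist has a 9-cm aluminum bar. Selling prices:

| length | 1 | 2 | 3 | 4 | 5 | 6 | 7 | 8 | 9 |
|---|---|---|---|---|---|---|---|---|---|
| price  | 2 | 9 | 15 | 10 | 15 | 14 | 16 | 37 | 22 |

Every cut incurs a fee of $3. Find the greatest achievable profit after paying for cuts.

Consider every possible first cut. r[k] is the best of p[i]+r[k−i] over all sellable i≤k, charging 3 whenever i<k.
r[1] = 2
r[2] = max(2+2-3, 9+0) = 9
r[3] = max(2+9-3, 9+2-3, 15+0) = 15
r[4] = max(2+15-3, 9+9-3, 15+2-3, 10+0) = 15
r[5] = max(2+15-3, 9+15-3, 15+9-3, 10+2-3, 15+0) = 21
r[6] = max(2+21-3, 9+15-3, 15+15-3, 10+9-3, 15+2-3, 14+0) = 27
r[7] = max(2+27-3, 9+21-3, 15+15-3, …, 14+2-3, 16+0) = 27
r[8] = max(2+27-3, 9+27-3, 15+21-3, …, 16+2-3, 37+0) = 37
r[9] = max(2+37-3, 9+27-3, 15+27-3, …, 37+2-3, 22+0) = 39
One optimal plan: pieces 3 + 3 + 3 (2 cuts) → $45 − $6 = $39.

39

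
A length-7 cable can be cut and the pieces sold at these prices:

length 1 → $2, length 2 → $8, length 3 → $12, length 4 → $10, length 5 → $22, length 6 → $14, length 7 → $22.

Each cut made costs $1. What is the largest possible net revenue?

Build net[k] bottom-up: net[k] = max over allowed piece i of (p[i] + net[k−i]) − 1 per cut.
net[1] = 2
net[2] = 8
net[3] = 12
net[4] = 15  (first piece 2, then net[2]=8)
net[5] = 22
net[6] = 23  (first piece 1, then net[5]=22)
net[7] = 29  (first piece 2, then net[5]=22)
One optimal plan: pieces 5 + 2 (1 cut) → $30 − $1 = $29.

29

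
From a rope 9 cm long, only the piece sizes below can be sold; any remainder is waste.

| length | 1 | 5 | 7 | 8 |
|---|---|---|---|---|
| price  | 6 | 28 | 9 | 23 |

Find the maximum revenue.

54

Consider every possible first cut. f[k] is the best of p[i]+f[k−i] over all sellable i≤k.
f[1] = 6
f[2] = 12  (first piece 1, then f[1]=6)
f[3] = 18  (first piece 1, then f[2]=12)
f[4] = 24  (first piece 1, then f[3]=18)
f[5] = max(6+24, 28+0) = 30
f[6] = max(6+30, 28+6) = 36
f[7] = max(6+36, 28+12, 9+0) = 42
f[8] = max(6+42, 28+18, 9+6, 23+0) = 48
f[9] = max(6+48, 28+24, 9+12, 23+6) = 54
One optimal cutting: 1 + 1 + 1 + 1 + 1 + 1 + 1 + 1 + 1 → $54.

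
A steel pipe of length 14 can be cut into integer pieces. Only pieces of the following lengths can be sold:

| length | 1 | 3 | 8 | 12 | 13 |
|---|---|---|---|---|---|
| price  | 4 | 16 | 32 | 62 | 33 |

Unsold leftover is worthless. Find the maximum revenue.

72

Build best[k] bottom-up: best[k] = max over allowed piece i of (p[i] + best[k−i]).
best[1] = 4
best[2] = 8  (first piece 1, then best[1]=4)
best[3] = 16
best[4] = 20  (first piece 1, then best[3]=16)
best[5] = 24  (first piece 1, then best[4]=20)
best[6] = 32  (first piece 3, then best[3]=16)
best[7] = 36  (first piece 1, then best[6]=32)
best[8] = 40  (first piece 1, then best[7]=36)
best[9] = 48  (first piece 3, then best[6]=32)
best[10] = 52  (first piece 1, then best[9]=48)
best[11] = 56  (first piece 1, then best[10]=52)
best[12] = 64  (first piece 3, then best[9]=48)
best[13] = 68  (first piece 1, then best[12]=64)
best[14] = 72  (first piece 1, then best[13]=68)
One optimal cutting: 3 + 3 + 3 + 3 + 1 + 1 → $72.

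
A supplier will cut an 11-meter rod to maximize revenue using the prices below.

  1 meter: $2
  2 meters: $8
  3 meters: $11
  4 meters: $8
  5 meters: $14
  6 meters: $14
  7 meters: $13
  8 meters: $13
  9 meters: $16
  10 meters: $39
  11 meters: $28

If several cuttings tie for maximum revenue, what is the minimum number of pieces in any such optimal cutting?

5

Build r[k] bottom-up: r[k] = max over allowed piece i of (p[i] + r[k−i]).
r[1] = 2
r[2] = 8
r[3] = 11
r[4] = 16  (first piece 2, then r[2]=8)
r[5] = 19  (first piece 2, then r[3]=11)
r[6] = 24  (first piece 2, then r[4]=16)
r[7] = 27  (first piece 2, then r[5]=19)
r[8] = 32  (first piece 2, then r[6]=24)
r[9] = 35  (first piece 2, then r[7]=27)
r[10] = 40  (first piece 2, then r[8]=32)
r[11] = 43  (first piece 2, then r[9]=35)
Maximum revenue is $43.
Now minimize piece count subject to staying optimal: for each k, pieces[k] = 1 + min over i with p[i]+r[k−i]=r[k] of pieces[k−i].
pieces[8] = 4
pieces[9] = 4
pieces[10] = 5
pieces[11] = 5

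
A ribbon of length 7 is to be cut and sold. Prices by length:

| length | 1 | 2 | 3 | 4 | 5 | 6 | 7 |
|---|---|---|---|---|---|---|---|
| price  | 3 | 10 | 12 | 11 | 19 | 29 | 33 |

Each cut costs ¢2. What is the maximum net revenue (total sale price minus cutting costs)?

33

Consider every possible first cut. net[k] is the best of p[i]+net[k−i] over all sellable i≤k, charging 2 whenever i<k.
net[1] = 3
net[2] = 10
net[3] = 12
net[4] = 18  (first piece 2, then net[2]=10)
net[5] = 20  (first piece 2, then net[3]=12)
net[6] = 29
net[7] = 33
Best is to make no cuts and sell whole for ¢33.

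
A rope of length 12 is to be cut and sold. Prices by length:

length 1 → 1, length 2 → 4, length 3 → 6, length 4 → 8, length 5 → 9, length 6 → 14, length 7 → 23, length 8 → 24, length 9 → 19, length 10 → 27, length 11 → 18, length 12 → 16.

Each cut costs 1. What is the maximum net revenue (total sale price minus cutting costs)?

Let net[k] be the best obtainable value from length k. For each k, try every first piece i and keep the best of price[i] + net[k−i] minus the 1 cut fee when i<k.
net[1] = 1
net[2] = 4
net[3] = 6
net[4] = 8
net[5] = 9  (first piece 2, then net[3]=6)
net[6] = 14
net[7] = 23
net[8] = 24
net[9] = 26  (first piece 2, then net[7]=23)
net[10] = 28  (first piece 3, then net[7]=23)
net[11] = 30  (first piece 4, then net[7]=23)
net[12] = 31  (first piece 2, then net[10]=28)
One optimal plan: pieces 7 + 3 + 2 (2 cuts) → 33 − 2 = 31.

31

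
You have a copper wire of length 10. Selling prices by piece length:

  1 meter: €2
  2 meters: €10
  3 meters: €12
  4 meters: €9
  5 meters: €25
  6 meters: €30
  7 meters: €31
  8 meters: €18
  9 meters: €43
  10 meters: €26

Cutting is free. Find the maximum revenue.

50

Consider every possible first cut. best[k] is the best of p[i]+best[k−i] over all sellable i≤k.
best[1] = 2
best[2] = max(2+2, 10+0) = 10
best[3] = max(2+10, 10+2, 12+0) = 12
best[4] = max(2+12, 10+10, 12+2, 9+0) = 20
best[5] = max(2+20, 10+12, 12+10, 9+2, 25+0) = 25
best[6] = max(2+25, 10+20, 12+12, 9+10, 25+2, 30+0) = 30
best[7] = max(2+30, 10+25, 12+20, …, 30+2, 31+0) = 35
best[8] = max(2+35, 10+30, 12+25, …, 31+2, 18+0) = 40
best[9] = max(2+40, 10+35, 12+30, …, 18+2, 43+0) = 45
best[10] = max(2+45, 10+40, 12+35, …, 43+2, 26+0) = 50
One optimal cutting: 2 + 2 + 2 + 2 + 2 → €10 + €10 + €10 + €10 + €10 = €50.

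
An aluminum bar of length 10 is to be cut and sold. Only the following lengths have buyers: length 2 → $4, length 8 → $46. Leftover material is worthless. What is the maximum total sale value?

Build f[k] bottom-up: f[k] = max over allowed piece i of (p[i] + f[k−i]).
f[1] = 0
f[2] = 4
f[3] = 4
f[4] = 8  (first piece 2, then f[2]=4)
f[5] = 8
f[6] = 12  (first piece 2, then f[4]=8)
f[7] = 12
f[8] = max(4+12, 46+0) = 46
f[9] = max(4+12, 46+0) = 46
f[10] = max(4+46, 46+4) = 50
One optimal cutting: 8 + 2 → $50.

50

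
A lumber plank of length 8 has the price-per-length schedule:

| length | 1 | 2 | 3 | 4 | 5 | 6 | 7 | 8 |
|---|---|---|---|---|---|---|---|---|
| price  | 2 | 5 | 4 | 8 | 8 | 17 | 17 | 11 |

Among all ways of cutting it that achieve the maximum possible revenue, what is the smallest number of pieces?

2

Consider every possible first cut. r[k] is the best of p[i]+r[k−i] over all sellable i≤k.
r[1] = 2
r[2] = 5
r[3] = 7  (first piece 1, then r[2]=5)
r[4] = 10  (first piece 2, then r[2]=5)
r[5] = 12  (first piece 1, then r[4]=10)
r[6] = 17
r[7] = 19  (first piece 1, then r[6]=17)
r[8] = 22  (first piece 2, then r[6]=17)
Maximum revenue is $22.
Now minimize piece count subject to staying optimal: for each k, pieces[k] = 1 + min over i with p[i]+r[k−i]=r[k] of pieces[k−i].
pieces[5] = 3
pieces[6] = 1
pieces[7] = 2
pieces[8] = 2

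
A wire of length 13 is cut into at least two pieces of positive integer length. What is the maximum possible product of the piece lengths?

108

Define m[k] = max over 1≤i<k of i · max(k−i, m[k−i]); the inner max lets the remainder stay uncut if that's better.
m[2] = 1×max(1,0) = 1×1 = 1
m[3] = max(1×2, 2×1) = 2
m[4] = max(1×3, 2×2, 3×1) = 4
m[5] = max(1×4, 2×3, 3×2, 4×1) = 6
m[6] = max(1×6, 2×4, 3×3, 4×2, 5×1) = 9
m[7] = max(1×9, 2×6, 3×4, 4×3, 5×2, 6×1) = 12
m[8] = max(1×12, 2×9, 3×6, …, 6×2, 7×1) = 18
m[9] = max(1×18, 2×12, 3×9, …, 7×2, 8×1) = 27
m[10] = max(1×27, 2×18, 3×12, …, 8×2, 9×1) = 36
m[11] = max(1×36, 2×27, 3×18, …, 9×2, 10×1) = 54
m[12] = max(1×54, 2×36, 3×27, …, 10×2, 11×1) = 81
m[13] = max(1×81, 2×54, 3×36, …, 11×2, 12×1) = 108
One optimal split: 3 + 3 + 3 + 2 + 2; product 3×3×3×2×2 = 108.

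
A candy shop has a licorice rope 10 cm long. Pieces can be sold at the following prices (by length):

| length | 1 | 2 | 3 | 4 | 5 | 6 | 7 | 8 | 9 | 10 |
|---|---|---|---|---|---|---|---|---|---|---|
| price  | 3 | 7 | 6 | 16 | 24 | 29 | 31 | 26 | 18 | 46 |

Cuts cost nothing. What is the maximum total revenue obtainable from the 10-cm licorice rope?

Consider every possible first cut. best[k] is the best of p[i]+best[k−i] over all sellable i≤k.
best[1] = 3
best[2] = 7
best[3] = 10  (first piece 1, then best[2]=7)
best[4] = 16
best[5] = 24
best[6] = 29
best[7] = 32  (first piece 1, then best[6]=29)
best[8] = 36  (first piece 2, then best[6]=29)
best[9] = 40  (first piece 4, then best[5]=24)
best[10] = 48  (first piece 5, then best[5]=24)
One optimal cutting: 5 + 5 → ¢24 + ¢24 = ¢48.

48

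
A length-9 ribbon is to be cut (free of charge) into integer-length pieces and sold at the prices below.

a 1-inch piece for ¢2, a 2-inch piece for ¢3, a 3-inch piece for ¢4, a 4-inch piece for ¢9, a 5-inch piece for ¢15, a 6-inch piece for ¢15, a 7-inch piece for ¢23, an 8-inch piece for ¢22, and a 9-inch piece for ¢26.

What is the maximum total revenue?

Consider every possible first cut. r[k] is the best of p[i]+r[k−i] over all sellable i≤k.
r[1] = 2
r[2] = 4  (first piece 1, then r[1]=2)
r[3] = 6  (first piece 1, then r[2]=4)
r[4] = 9
r[5] = 15
r[6] = 17  (first piece 1, then r[5]=15)
r[7] = 23
r[8] = 25  (first piece 1, then r[7]=23)
r[9] = 27  (first piece 1, then r[8]=25)
One optimal cutting: 7 + 1 + 1 → ¢23 + ¢2 + ¢2 = ¢27.

27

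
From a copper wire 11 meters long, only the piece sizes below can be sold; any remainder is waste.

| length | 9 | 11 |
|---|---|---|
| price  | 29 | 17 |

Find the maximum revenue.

29

Consider every possible first cut. best[k] is the best of p[i]+best[k−i] over all sellable i≤k.
best[1] = 0
best[2] = 0
best[3] = 0
best[4] = 0
best[5] = 0
best[6] = 0
best[7] = 0
best[8] = 0
best[9] = 29
best[10] = 29
best[11] = max(29+0, 17+0) = 29
One optimal cutting: pieces 9 with 2 meters of scrap → €29.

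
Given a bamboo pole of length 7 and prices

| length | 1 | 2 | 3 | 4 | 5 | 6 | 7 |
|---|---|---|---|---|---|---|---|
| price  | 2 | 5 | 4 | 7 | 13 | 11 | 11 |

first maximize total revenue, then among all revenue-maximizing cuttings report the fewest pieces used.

2

Consider every possible first cut. r[k] is the best of p[i]+r[k−i] over all sellable i≤k.
r[1] = 2
r[2] = max(2+2, 5+0) = 5
r[3] = max(2+5, 5+2, 4+0) = 7
r[4] = max(2+7, 5+5, 4+2, 7+0) = 10
r[5] = max(2+10, 5+7, 4+5, 7+2, 13+0) = 13
r[6] = max(2+13, 5+10, 4+7, 7+5, 13+2, 11+0) = 15
r[7] = max(2+15, 5+13, 4+10, …, 11+2, 11+0) = 18
Maximum revenue is $18.
Now minimize piece count subject to staying optimal: for each k, pieces[k] = 1 + min over i with p[i]+r[k−i]=r[k] of pieces[k−i].
pieces[4] = 2
pieces[5] = 1
pieces[6] = 2
pieces[7] = 2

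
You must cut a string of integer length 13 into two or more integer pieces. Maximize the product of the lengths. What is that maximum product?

108

Let f[k] be the best product for length k (with at least one cut). For each first piece i, the rest contributes max(k−i, f[k−i]).
f[2] = 1×max(1,0) = 1×1 = 1
f[3] = max(1×2, 2×1) = 2
f[4] = max(1×3, 2×2, 3×1) = 4
f[5] = max(1×4, 2×3, 3×2, 4×1) = 6
f[6] = max(1×6, 2×4, 3×3, 4×2, 5×1) = 9
f[7] = max(1×9, 2×6, 3×4, 4×3, 5×2, 6×1) = 12
f[8] = max(1×12, 2×9, 3×6, …, 6×2, 7×1) = 18
f[9] = max(1×18, 2×12, 3×9, …, 7×2, 8×1) = 27
f[10] = max(1×27, 2×18, 3×12, …, 8×2, 9×1) = 36
f[11] = max(1×36, 2×27, 3×18, …, 9×2, 10×1) = 54
f[12] = max(1×54, 2×36, 3×27, …, 10×2, 11×1) = 81
f[13] = max(1×81, 2×54, 3×36, …, 11×2, 12×1) = 108
One optimal split: 3 + 3 + 3 + 2 + 2; product 3×3×3×2×2 = 108.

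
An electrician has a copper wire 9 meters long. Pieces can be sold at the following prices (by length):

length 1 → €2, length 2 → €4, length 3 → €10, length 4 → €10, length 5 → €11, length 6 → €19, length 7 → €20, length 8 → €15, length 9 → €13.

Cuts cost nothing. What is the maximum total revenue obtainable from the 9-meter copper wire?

Build R[k] bottom-up: R[k] = max over allowed piece i of (p[i] + R[k−i]).
R[1] = 2
R[2] = max(2+2, 4+0) = 4
R[3] = max(2+4, 4+2, 10+0) = 10
R[4] = max(2+10, 4+4, 10+2, 10+0) = 12
R[5] = max(2+12, 4+10, 10+4, 10+2, 11+0) = 14
R[6] = max(2+14, 4+12, 10+10, 10+4, 11+2, 19+0) = 20
R[7] = max(2+20, 4+14, 10+12, …, 19+2, 20+0) = 22
R[8] = max(2+22, 4+20, 10+14, …, 20+2, 15+0) = 24
R[9] = max(2+24, 4+22, 10+20, …, 15+2, 13+0) = 30
One optimal cutting: 3 + 3 + 3 → €10 + €10 + €10 = €30.

30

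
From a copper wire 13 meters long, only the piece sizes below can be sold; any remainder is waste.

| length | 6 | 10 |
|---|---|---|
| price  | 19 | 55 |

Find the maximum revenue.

Build r[k] bottom-up: r[k] = max over allowed piece i of (p[i] + r[k−i]).
r[1] = 0
r[2] = 0
r[3] = 0
r[4] = 0
r[5] = 0
r[6] = 19
r[7] = 19
r[8] = 19
r[9] = 19
r[10] = max(19+0, 55+0) = 55
r[11] = max(19+0, 55+0) = 55
r[12] = max(19+19, 55+0) = 55
r[13] = max(19+19, 55+0) = 55
One optimal cutting: pieces 10 with 3 meters of scrap → €55.

55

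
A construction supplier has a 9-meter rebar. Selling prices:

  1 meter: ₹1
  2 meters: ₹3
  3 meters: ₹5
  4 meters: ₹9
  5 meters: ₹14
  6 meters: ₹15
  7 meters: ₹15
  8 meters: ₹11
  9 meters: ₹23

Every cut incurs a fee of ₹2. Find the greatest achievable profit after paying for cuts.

23

Let net[k] be the best obtainable value from length k. For each k, try every first piece i and keep the best of price[i] + net[k−i] minus the 2 cut fee when i<k.
net[1] = 1
net[2] = max(1+1-2, 3+0) = 3
net[3] = max(1+3-2, 3+1-2, 5+0) = 5
net[4] = max(1+5-2, 3+3-2, 5+1-2, 9+0) = 9
net[5] = max(1+9-2, 3+5-2, 5+3-2, 9+1-2, 14+0) = 14
net[6] = max(1+14-2, 3+9-2, 5+5-2, 9+3-2, 14+1-2, 15+0) = 15
net[7] = max(1+15-2, 3+14-2, 5+9-2, …, 15+1-2, 15+0) = 15
net[8] = max(1+15-2, 3+15-2, 5+14-2, …, 15+1-2, 11+0) = 17
net[9] = max(1+17-2, 3+15-2, 5+15-2, …, 11+1-2, 23+0) = 23
Best is to make no cuts and sell whole for ₹23.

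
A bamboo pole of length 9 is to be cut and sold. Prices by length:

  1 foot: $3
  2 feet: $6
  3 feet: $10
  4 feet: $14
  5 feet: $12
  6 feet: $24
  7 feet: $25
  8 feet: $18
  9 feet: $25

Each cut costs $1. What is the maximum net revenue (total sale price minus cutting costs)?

Let r[k] be the best obtainable value from length k. For each k, try every first piece i and keep the best of price[i] + r[k−i] minus the 1 cut fee when i<k.
r[1] = 3
r[2] = max(3+3-1, 6+0) = 6
r[3] = max(3+6-1, 6+3-1, 10+0) = 10
r[4] = max(3+10-1, 6+6-1, 10+3-1, 14+0) = 14
r[5] = max(3+14-1, 6+10-1, 10+6-1, 14+3-1, 12+0) = 16
r[6] = max(3+16-1, 6+14-1, 10+10-1, 14+6-1, 12+3-1, 24+0) = 24
r[7] = max(3+24-1, 6+16-1, 10+14-1, …, 24+3-1, 25+0) = 26
r[8] = max(3+26-1, 6+24-1, 10+16-1, …, 25+3-1, 18+0) = 29
r[9] = max(3+29-1, 6+26-1, 10+24-1, …, 18+3-1, 25+0) = 33
One optimal plan: pieces 6 + 3 (1 cut) → $34 − $1 = $33.

33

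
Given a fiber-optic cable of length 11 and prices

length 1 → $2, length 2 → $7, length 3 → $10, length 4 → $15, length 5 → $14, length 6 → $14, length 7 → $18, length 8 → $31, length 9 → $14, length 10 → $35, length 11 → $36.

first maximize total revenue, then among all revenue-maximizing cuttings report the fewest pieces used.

Let r[k] be the best obtainable value from length k. For each k, try every first piece i and keep the best of price[i] + r[k−i].
r[1] = 2
r[2] = max(2+2, 7+0) = 7
r[3] = max(2+7, 7+2, 10+0) = 10
r[4] = max(2+10, 7+7, 10+2, 15+0) = 15
r[5] = max(2+15, 7+10, 10+7, 15+2, 14+0) = 17
r[6] = max(2+17, 7+15, 10+10, 15+7, 14+2, 14+0) = 22
r[7] = max(2+22, 7+17, 10+15, …, 14+2, 18+0) = 25
r[8] = max(2+25, 7+22, 10+17, …, 18+2, 31+0) = 31
r[9] = max(2+31, 7+25, 10+22, …, 31+2, 14+0) = 33
r[10] = max(2+33, 7+31, 10+25, …, 14+2, 35+0) = 38
r[11] = max(2+38, 7+33, 10+31, …, 35+2, 36+0) = 41
Maximum revenue is $41.
Now minimize piece count subject to staying optimal: for each k, pieces[k] = 1 + min over i with p[i]+r[k−i]=r[k] of pieces[k−i].
pieces[8] = 1
pieces[9] = 2
pieces[10] = 2
pieces[11] = 2

2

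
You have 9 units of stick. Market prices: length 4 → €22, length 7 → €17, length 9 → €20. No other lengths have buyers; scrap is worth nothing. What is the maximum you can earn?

Consider every possible first cut. f[k] is the best of p[i]+f[k−i] over all sellable i≤k.
f[1] = 0
f[2] = 0
f[3] = 0
f[4] = 22
f[5] = 22
f[6] = 22
f[7] = max(22+0, 17+0) = 22
f[8] = max(22+22, 17+0) = 44
f[9] = max(22+22, 17+0, 20+0) = 44
One optimal cutting: pieces 4 + 4 with 1 unit of scrap → €44.

44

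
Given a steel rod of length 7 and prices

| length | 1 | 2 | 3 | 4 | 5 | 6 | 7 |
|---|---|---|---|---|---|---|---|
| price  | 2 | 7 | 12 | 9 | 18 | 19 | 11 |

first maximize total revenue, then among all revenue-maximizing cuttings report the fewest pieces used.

Build r[k] bottom-up: r[k] = max over allowed piece i of (p[i] + r[k−i]).
r[1] = 2
r[2] = max(2+2, 7+0) = 7
r[3] = max(2+7, 7+2, 12+0) = 12
r[4] = max(2+12, 7+7, 12+2, 9+0) = 14
r[5] = max(2+14, 7+12, 12+7, 9+2, 18+0) = 19
r[6] = max(2+19, 7+14, 12+12, 9+7, 18+2, 19+0) = 24
r[7] = max(2+24, 7+19, 12+14, …, 19+2, 11+0) = 26
Maximum revenue is $26.
Now minimize piece count subject to staying optimal: for each k, pieces[k] = 1 + min over i with p[i]+r[k−i]=r[k] of pieces[k−i].
pieces[4] = 2
pieces[5] = 2
pieces[6] = 2
pieces[7] = 3

3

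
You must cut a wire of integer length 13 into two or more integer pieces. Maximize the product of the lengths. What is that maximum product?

Let f[k] be the best product for length k (with at least one cut). For each first piece i, the rest contributes max(k−i, f[k−i]).
Small cases: f[2]=1, f[3]=2, f[4]=4, f[5]=6.
f[6] = 3·max(3,2) = 3·3 = 9
f[7] = 2·max(5,6) = 2·6 = 12
f[8] = 2·max(6,9) = 2·9 = 18
f[9] = 3·max(6,9) = 3·9 = 27
f[10] = 2·max(8,18) = 2·18 = 36
f[11] = 2·max(9,27) = 2·27 = 54
f[12] = 3·max(9,27) = 3·27 = 81
f[13] = 2·max(11,54) = 2·54 = 108
One optimal split: 3 + 3 + 3 + 2 + 2; product 3·3·3·2·2 = 108.

108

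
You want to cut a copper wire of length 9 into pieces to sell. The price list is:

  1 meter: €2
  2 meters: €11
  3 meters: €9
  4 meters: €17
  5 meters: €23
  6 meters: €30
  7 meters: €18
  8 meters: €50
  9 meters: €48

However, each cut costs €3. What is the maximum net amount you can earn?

49

Consider every possible first cut. r[k] is the best of p[i]+r[k−i] over all sellable i≤k, charging 3 whenever i<k.
r[1] = 2
r[2] = 11
r[3] = 10  (first piece 1, then r[2]=11)
r[4] = 19  (first piece 2, then r[2]=11)
r[5] = 23
r[6] = 30
r[7] = 31  (first piece 2, then r[5]=23)
r[8] = 50
r[9] = 49  (first piece 1, then r[8]=50)
One optimal plan: pieces 8 + 1 (1 cut) → €52 − €3 = €49.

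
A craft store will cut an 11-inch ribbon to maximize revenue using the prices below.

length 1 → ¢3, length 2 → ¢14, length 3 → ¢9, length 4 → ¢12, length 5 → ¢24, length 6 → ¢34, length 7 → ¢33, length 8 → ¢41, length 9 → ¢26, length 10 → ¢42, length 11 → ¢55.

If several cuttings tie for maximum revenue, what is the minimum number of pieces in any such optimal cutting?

6

Consider every possible first cut. r[k] is the best of p[i]+r[k−i] over all sellable i≤k.
r[1] = 3
r[2] = max(3+3, 14+0) = 14
r[3] = max(3+14, 14+3, 9+0) = 17
r[4] = max(3+17, 14+14, 9+3, 12+0) = 28
r[5] = max(3+28, 14+17, 9+14, 12+3, 24+0) = 31
r[6] = max(3+31, 14+28, 9+17, 12+14, 24+3, 34+0) = 42
r[7] = max(3+42, 14+31, 9+28, …, 34+3, 33+0) = 45
r[8] = max(3+45, 14+42, 9+31, …, 33+3, 41+0) = 56
r[9] = max(3+56, 14+45, 9+42, …, 41+3, 26+0) = 59
r[10] = max(3+59, 14+56, 9+45, …, 26+3, 42+0) = 70
r[11] = max(3+70, 14+59, 9+56, …, 42+3, 55+0) = 73
Maximum revenue is ¢73.
Now minimize piece count subject to staying optimal: for each k, pieces[k] = 1 + min over i with p[i]+r[k−i]=r[k] of pieces[k−i].
pieces[8] = 4
pieces[9] = 5
pieces[10] = 5
pieces[11] = 6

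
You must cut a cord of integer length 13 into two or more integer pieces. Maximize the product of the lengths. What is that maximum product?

108

Fill P[k] for k=2..13: at each k try every first piece i and multiply by the better of (k−i) uncut or P[k−i].
Small cases: P[2]=1, P[3]=2, P[4]=4, P[5]=6, P[6]=9, P[7]=12, P[8]=18.
P[9] = 3×max(6,9) = 3×9 = 27
P[10] = 2×max(8,18) = 2×18 = 36
P[11] = 2×max(9,27) = 2×27 = 54
P[12] = 3×max(9,27) = 3×27 = 81
P[13] = 2×max(11,54) = 2×54 = 108
One optimal split: 3 + 3 + 3 + 2 + 2; product 3×3×3×2×2 = 108.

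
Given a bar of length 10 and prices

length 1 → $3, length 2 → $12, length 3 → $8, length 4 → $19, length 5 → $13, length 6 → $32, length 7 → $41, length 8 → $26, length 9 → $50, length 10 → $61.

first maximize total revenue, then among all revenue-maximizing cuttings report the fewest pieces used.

1

Let r[k] be the best obtainable value from length k. For each k, try every first piece i and keep the best of price[i] + r[k−i].
r[1] = 3
r[2] = max(3+3, 12+0) = 12
r[3] = max(3+12, 12+3, 8+0) = 15
r[4] = max(3+15, 12+12, 8+3, 19+0) = 24
r[5] = max(3+24, 12+15, 8+12, 19+3, 13+0) = 27
r[6] = max(3+27, 12+24, 8+15, 19+12, 13+3, 32+0) = 36
r[7] = max(3+36, 12+27, 8+24, …, 32+3, 41+0) = 41
r[8] = max(3+41, 12+36, 8+27, …, 41+3, 26+0) = 48
r[9] = max(3+48, 12+41, 8+36, …, 26+3, 50+0) = 53
r[10] = max(3+53, 12+48, 8+41, …, 50+3, 61+0) = 61
Maximum revenue is $61.
Now minimize piece count subject to staying optimal: for each k, pieces[k] = 1 + min over i with p[i]+r[k−i]=r[k] of pieces[k−i].
pieces[7] = 1
pieces[8] = 4
pieces[9] = 2
pieces[10] = 1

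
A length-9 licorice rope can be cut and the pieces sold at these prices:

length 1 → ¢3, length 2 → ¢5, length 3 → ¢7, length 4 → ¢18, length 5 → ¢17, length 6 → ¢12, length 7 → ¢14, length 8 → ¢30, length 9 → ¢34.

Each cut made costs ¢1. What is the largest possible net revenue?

Build net[k] bottom-up: net[k] = max over allowed piece i of (p[i] + net[k−i]) − 1 per cut.
net[1] = 3
net[2] = max(3+3-1, 5+0) = 5
net[3] = max(3+5-1, 5+3-1, 7+0) = 7
net[4] = max(3+7-1, 5+5-1, 7+3-1, 18+0) = 18
net[5] = max(3+18-1, 5+7-1, 7+5-1, 18+3-1, 17+0) = 20
net[6] = max(3+20-1, 5+18-1, 7+7-1, 18+5-1, 17+3-1, 12+0) = 22
net[7] = max(3+22-1, 5+20-1, 7+18-1, …, 12+3-1, 14+0) = 24
net[8] = max(3+24-1, 5+22-1, 7+20-1, …, 14+3-1, 30+0) = 35
net[9] = max(3+35-1, 5+24-1, 7+22-1, …, 30+3-1, 34+0) = 37
One optimal plan: pieces 4 + 4 + 1 (2 cuts) → ¢39 − ¢2 = ¢37.

37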